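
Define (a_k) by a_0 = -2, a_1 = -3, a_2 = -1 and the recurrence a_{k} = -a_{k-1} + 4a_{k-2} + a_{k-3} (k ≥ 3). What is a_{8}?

521

The ordinary generating function has denominator 1 + q - 4q^2 - q^3.
Iterating the recurrence: a_0,…,a_{8} = -2, -3, -1, -13, 6, -59, 70, -300, 521.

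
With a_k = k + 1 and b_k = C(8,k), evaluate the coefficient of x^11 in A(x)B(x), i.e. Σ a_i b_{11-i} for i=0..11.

2048

Write out a_i and b_{11-i} for i = 0,…,11 and sum the products.
Σ = 1·0 + 2·0 + 3·0 + 4·1 + 5·8 + 6·28 + 7·56 + 8·70 + 9·56 + 10·28 + 11·8 + 12·1 = 2048.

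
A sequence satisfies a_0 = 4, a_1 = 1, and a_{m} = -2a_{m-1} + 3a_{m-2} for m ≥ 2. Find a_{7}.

The ordinary generating function has denominator 1 + 2x - 3x^2.
Iterating the recurrence: a_0,…,a_{7} = 4, 1, 10, -17, 64, -179, 550, -1637.

-1637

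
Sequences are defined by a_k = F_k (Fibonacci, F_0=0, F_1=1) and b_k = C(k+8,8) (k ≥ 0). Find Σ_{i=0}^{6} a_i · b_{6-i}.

2300

Write out a_i and b_{6-i} for i = 0,…,6 and sum the products.
Σ = 0·3003 + 1·1287 + 1·495 + 2·165 + 3·45 + 5·9 + 8·1 = 2300.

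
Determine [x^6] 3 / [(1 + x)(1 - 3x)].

1641

Partial fractions give a closed form: a_n = (3/4)·(-1)^n + (9/4)·3^n.
At n = 6: a_6 = 1641.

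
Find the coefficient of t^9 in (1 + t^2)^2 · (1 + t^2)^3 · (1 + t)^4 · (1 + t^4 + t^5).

(1 + t^2)^2 has coefficients 1,0,2,0,1 for degrees 0…4.
(1 + t^2)^3 has coefficients 1,0,3,0,3,0,1,0,0,0 for degrees 0…9.
Multiplying by (1 + t)^4 gives running coefficients 1,4,9,16,22,24,22,16,9,4 for degrees 0…9.
Finally multiplying by (1 + t^4 + t^5), the product of all factors after the first has coefficients 1,4,9,16,23,29,35,41,47,50 for degrees 0…9.
[t^9] = 1·50 + 2·41 + 1·29 = 161.

161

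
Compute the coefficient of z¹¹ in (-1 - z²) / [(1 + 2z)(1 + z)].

5118

The denominator gives the recurrence a_n = −3a_(n−1) − 2a_(n−2) for n ≥ 3; the numerator fixes a_0 = -1, a_1 = 3, a_2 = -8.
Iterating: -1, 3, -8, 18, -38, 78, -158, 318, -638, 1278, -2558, 5118, so a_11 = 5118.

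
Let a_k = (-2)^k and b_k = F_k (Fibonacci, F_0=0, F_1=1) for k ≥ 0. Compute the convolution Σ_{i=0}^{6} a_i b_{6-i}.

This is [x^6] in the product of the two ordinary generating functions.
Σ = 1·8 − 2·5 + 4·3 − 8·2 + 16·1 − 32·1 + 64·0 = -22.

-22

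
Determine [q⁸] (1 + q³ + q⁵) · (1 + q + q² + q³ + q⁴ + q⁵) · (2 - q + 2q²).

(1 + q³ + q⁵) has coefficients 1,0,0,1,0,1 for degrees 0…5.
(1 + q + q² + q³ + q⁴ + q⁵) has coefficients 1,1,1,1,1,1,0,0,0 for degrees 0…8.
Finally multiplying by (2 - q + 2q²), the product of all factors after the first has coefficients 2,1,3,3,3,3,1,2,0 for degrees 0…8.
[q⁸] = 1·0 + 1·3 + 1·3 = 6.

6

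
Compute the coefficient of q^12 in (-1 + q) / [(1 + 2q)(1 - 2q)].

The denominator gives the recurrence a_n = 4a_(n−2) for n ≥ 3; the numerator fixes a_0 = -1, a_1 = 1, a_2 = -4.
Iterating: -1, 1, -4, 4, -16, 16, -64, 64, -256, 256, -1024, 1024, -4096, so a_12 = -4096.

-4096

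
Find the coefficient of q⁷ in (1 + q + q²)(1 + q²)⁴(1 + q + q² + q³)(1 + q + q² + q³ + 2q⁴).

127

(1 + q + q²) has coefficients 1,1,1 for degrees 0…2.
(1 + q²)⁴ has coefficients 1,0,4,0,6,0,4,0 for degrees 0…7.
Multiplying by (1 + q + q² + q³) gives running coefficients 1,1,5,5,10,10,10,10 for degrees 0…7.
Finally multiplying by (1 + q + q² + q³ + 2q⁴), the product of all factors after the first has coefficients 1,2,7,12,23,32,45,50 for degrees 0…7.
[q⁷] = 1·50 + 1·45 + 1·32 = 127.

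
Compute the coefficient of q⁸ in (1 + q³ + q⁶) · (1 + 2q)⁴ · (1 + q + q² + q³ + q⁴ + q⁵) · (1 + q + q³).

(1 + q³ + q⁶) has coefficients 1,0,0,1,0,0,1 for degrees 0…6.
(1 + 2q)⁴ has coefficients 1,8,24,32,16,0,0,0,0 for degrees 0…8.
Multiplying by (1 + q + q² + q³ + q⁴ + q⁵) gives running coefficients 1,9,33,65,81,81,80,72,48 for degrees 0…8.
Finally multiplying by (1 + q + q³), the product of all factors after the first has coefficients 1,10,42,99,155,195,226,233,201 for degrees 0…8.
[q⁸] = 1·201 + 1·195 + 1·42 = 438.

438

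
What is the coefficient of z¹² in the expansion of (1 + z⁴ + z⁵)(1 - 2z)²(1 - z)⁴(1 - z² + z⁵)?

-2

(1 + z⁴ + z⁵) has coefficients 1,0,0,0,1,1 for degrees 0…5.
(1 - 2z)² has coefficients 1,-4,4,0,0,0,0,0,0,0,0,0,0 for degrees 0…12.
Multiplying by (1 - z)⁴ gives running coefficients 1,-8,26,-44,41,-20,4,0,0,0,0,0,0 for degrees 0…12.
Finally multiplying by (1 - z² + z⁵), the product of all factors after the first has coefficients 1,-8,25,-36,15,25,-45,46,-48,41,-20,4,0 for degrees 0…12.
[z¹²] = 1·0 + 1·(-48) + 1·46 = -2.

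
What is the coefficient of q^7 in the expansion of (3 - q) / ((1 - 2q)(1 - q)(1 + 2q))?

The denominator gives the recurrence a_n = a_(n−1) + 4a_(n−2) − 4a_(n−3) for n ≥ 3; the numerator fixes a_0 = 3, a_1 = 2, a_2 = 14.
Iterating: 3, 2, 14, 10, 58, 42, 234, 170, so a_7 = 170.

170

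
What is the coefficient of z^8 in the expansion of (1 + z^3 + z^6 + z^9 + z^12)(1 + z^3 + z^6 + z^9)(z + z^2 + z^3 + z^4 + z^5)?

5

(1 + z^3 + z^6 + z^9 + z^12) has coefficients 1,0,0,1,0,0,1,0,0 for degrees 0…8.
(1 + z^3 + z^6 + z^9) has coefficients 1,0,0,1,0,0,1,0,0 for degrees 0…8.
Finally multiplying by (z + z^2 + z^3 + z^4 + z^5), the product of all factors after the first has coefficients 0,1,1,1,2,2,1,2,2 for degrees 0…8.
[z^8] = 1·2 + 1·2 + 1·1 = 5.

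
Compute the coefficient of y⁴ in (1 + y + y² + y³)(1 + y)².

3

(1 + y + y² + y³) has coefficients 1,1,1,1 for degrees 0…3.
(1 + y)² has coefficients 1,2,1,0,0 for degrees 0…4.
[y⁴] = 1·0 + 1·0 + 1·1 + 1·2 = 3.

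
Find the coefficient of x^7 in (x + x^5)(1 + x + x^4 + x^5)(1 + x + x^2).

4

(x + x^5) has coefficients 0,1,0,0,0,1 for degrees 0…5.
(1 + x + x^4 + x^5) has coefficients 1,1,0,0,1,1,0,0 for degrees 0…7.
Finally multiplying by (1 + x + x^2), the product of all factors after the first has coefficients 1,2,2,1,1,2,2,1 for degrees 0…7.
[x^7] = 1·2 + 1·2 = 4.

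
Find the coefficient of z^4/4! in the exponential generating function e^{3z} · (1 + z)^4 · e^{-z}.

The EGF product rule gives c_4 = Σ_{k_1+k_2+k_3=4} C(4; k_1,k_2,k_3) · ∏ g_i(k_i), where e^{3z} gives (3)^k; (1+z)^4 gives the falling factorial (4)_k; e^{-z} gives (-1)^k.
g_1(k) for k = 0…4: 1, 3, 9, 27, 81.
g_2(k) for k = 0…4: 1, 4, 12, 24, 24.
g_3(k) for k = 0…4: 1, -1, 1, -1, 1.
First combine the last two factors: h(k) = Σ_j C(k,j)·g_2(j)·g_3(k−j) for k = 0…4: 1, 3, 5, -1, -15.
c_4 = Σ_k C(4,k)·g_1(k)·h(4−k) = 1·1·(-15) + 4·3·(-1) + 6·9·5 + 4·27·3 + 1·81·1 = −15 − 12 + 270 + 324 + 81 = 648.

648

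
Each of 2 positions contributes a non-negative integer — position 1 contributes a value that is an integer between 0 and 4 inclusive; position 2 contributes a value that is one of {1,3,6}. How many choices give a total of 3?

The generating function for the choices is (1 + t + t² + t³ + t⁴)·(t + t³ + t⁶); the count is [t³].
(1 + t + t² + t³ + t⁴) has coefficients 1,1,1,1 for degrees 0…3.
(t + t³ + t⁶) has coefficients 0,1,0,1 for degrees 0…3.
[t³] = 1·1 + 1·0 + 1·1 + 1·0 = 2.

2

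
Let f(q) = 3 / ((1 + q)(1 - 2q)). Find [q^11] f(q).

4095

The denominator gives the recurrence a_n = a_(n−1) + 2a_(n−2) for n ≥ 2; the numerator fixes a_0 = 3, a_1 = 3.
Iterating: 3, 3, 9, 15, 33, 63, 129, 255, 513, 1023, 2049, 4095, so a_11 = 4095.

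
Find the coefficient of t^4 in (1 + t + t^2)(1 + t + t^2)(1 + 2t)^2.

21

(1 + t + t^2) has coefficients 1,1,1 for degrees 0…2.
(1 + t + t^2) has coefficients 1,1,1,0,0 for degrees 0…4.
Finally multiplying by (1 + 2t)^2, the product of all factors after the first has coefficients 1,5,9,8,4 for degrees 0…4.
[t^4] = 1·4 + 1·8 + 1·9 = 21.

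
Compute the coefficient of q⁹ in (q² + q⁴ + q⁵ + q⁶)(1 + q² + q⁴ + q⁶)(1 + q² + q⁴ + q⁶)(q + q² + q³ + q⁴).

(q² + q⁴ + q⁵ + q⁶) has coefficients 0,0,1,0,1,1,1 for degrees 0…6.
(1 + q² + q⁴ + q⁶) has coefficients 1,0,1,0,1,0,1,0,0,0 for degrees 0…9.
Multiplying by (1 + q² + q⁴ + q⁶) gives running coefficients 1,0,2,0,3,0,4,0,3,0 for degrees 0…9.
Finally multiplying by (q + q² + q³ + q⁴), the product of all factors after the first has coefficients 0,1,1,3,3,5,5,7,7,7 for degrees 0…9.
[q⁹] = 1·7 + 1·5 + 1·3 + 1·3 = 18.

18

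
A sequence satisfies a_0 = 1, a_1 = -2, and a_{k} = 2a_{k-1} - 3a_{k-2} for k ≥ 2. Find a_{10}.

The ordinary generating function has denominator 1 - 2y + 3y^2.
Iterating the recurrence: a_0,…,a_{10} = 1, -2, -7, -8, 5, 34, 53, 4, -151, -314, -175.

-175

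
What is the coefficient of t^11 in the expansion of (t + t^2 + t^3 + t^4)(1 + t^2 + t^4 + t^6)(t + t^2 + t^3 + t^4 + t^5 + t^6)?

(t + t^2 + t^3 + t^4) has coefficients 0,1,1,1,1 for degrees 0…4.
(1 + t^2 + t^4 + t^6) has coefficients 1,0,1,0,1,0,1,0,0,0,0,0 for degrees 0…11.
Finally multiplying by (t + t^2 + t^3 + t^4 + t^5 + t^6), the product of all factors after the first has coefficients 0,1,1,2,2,3,3,3,3,2,2,1 for degrees 0…11.
[t^11] = 1·2 + 1·2 + 1·3 + 1·3 = 10.

10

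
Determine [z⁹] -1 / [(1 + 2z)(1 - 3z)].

The denominator gives the recurrence a_n = a_(n−1) + 6a_(n−2) for n ≥ 2; the numerator fixes a_0 = -1, a_1 = -1.
Iterating: -1, -1, -7, -13, -55, -133, -463, -1261, -4039, -11605, so a_9 = -11605.

-11605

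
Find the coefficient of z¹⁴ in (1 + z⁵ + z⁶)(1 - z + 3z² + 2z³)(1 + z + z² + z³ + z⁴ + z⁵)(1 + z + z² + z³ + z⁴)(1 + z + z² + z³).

(1 + z⁵ + z⁶) has coefficients 1,0,0,0,0,1,1 for degrees 0…6.
(1 - z + 3z² + 2z³) has coefficients 1,-1,3,2,0,0,0,0,0,0,0,0,0,0,0 for degrees 0…14.
Multiplying by (1 + z + z² + z³ + z⁴ + z⁵) gives running coefficients 1,0,3,5,5,5,4,5,2,0,0,0,0,0,0 for degrees 0…14.
Multiplying by (1 + z + z² + z³ + z⁴) gives running coefficients 1,1,4,9,14,18,22,24,21,16,11,7,2,0,0 for degrees 0…14.
Finally multiplying by (1 + z + z² + z³), the product of all factors after the first has coefficients 1,2,6,15,28,45,63,78,85,83,72,55,36,20,9 for degrees 0…14.
[z¹⁴] = 1·9 + 1·83 + 1·85 = 177.

177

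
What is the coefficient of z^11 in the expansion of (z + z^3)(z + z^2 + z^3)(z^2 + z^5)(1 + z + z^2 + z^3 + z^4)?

(z + z^3) has coefficients 0,1,0,1 for degrees 0…3.
(z + z^2 + z^3) has coefficients 0,1,1,1,0,0,0,0,0,0,0,0 for degrees 0…11.
Multiplying by (z^2 + z^5) gives running coefficients 0,0,0,1,1,1,1,1,1,0,0,0 for degrees 0…11.
Finally multiplying by (1 + z + z^2 + z^3 + z^4), the product of all factors after the first has coefficients 0,0,0,1,2,3,4,5,5,4,3,2 for degrees 0…11.
[z^11] = 1·3 + 1·5 = 8.

8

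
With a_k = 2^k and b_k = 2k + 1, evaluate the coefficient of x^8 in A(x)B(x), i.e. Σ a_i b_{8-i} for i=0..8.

Write out a_i and b_{8-i} for i = 0,…,8 and sum the products.
Σ = 1·17 + 2·15 + 4·13 + 8·11 + 16·9 + 32·7 + 64·5 + 128·3 + 256·1 = 1515.

1515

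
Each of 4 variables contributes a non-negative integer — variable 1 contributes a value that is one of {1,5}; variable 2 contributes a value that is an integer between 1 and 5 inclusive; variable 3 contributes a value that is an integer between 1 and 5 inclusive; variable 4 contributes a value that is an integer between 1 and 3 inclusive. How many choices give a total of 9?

The generating function for the choices is (z + z^5)·(z + z^2 + z^3 + z^4 + z^5)·(z + z^2 + z^3 + z^4 + z^5)·(z + z^2 + z^3); the count is [z^9].
(z + z^5) has coefficients 0,1,0,0,0,1 for degrees 0…5.
(z + z^2 + z^3 + z^4 + z^5) has coefficients 0,1,1,1,1,1,0,0,0,0 for degrees 0…9.
Multiplying by (z + z^2 + z^3 + z^4 + z^5) gives running coefficients 0,0,1,2,3,4,5,4,3,2 for degrees 0…9.
Finally multiplying by (z + z^2 + z^3), the product of all factors after the first has coefficients 0,0,0,1,3,6,9,12,13,12 for degrees 0…9.
[z^9] = 1·13 + 1·3 = 16.

16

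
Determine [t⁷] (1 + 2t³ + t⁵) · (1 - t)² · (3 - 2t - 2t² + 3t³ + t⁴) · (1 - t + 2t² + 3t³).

(1 + 2t³ + t⁵) has coefficients 1,0,0,2,0,1 for degrees 0…5.
(1 - t)² has coefficients 1,-2,1,0,0,0,0,0 for degrees 0…7.
Multiplying by (3 - 2t - 2t² + 3t³ + t⁴) gives running coefficients 3,-8,5,5,-7,1,1,0 for degrees 0…7.
Finally multiplying by (1 - t + 2t² + 3t³), the product of all factors after the first has coefficients 3,-11,19,-7,-26,33,1,-20 for degrees 0…7.
[t⁷] = 1·(-20) + 2·(-26) + 1·19 = -53.

-53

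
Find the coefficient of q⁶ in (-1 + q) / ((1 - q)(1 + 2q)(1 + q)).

-127

The denominator gives the recurrence a_n = −2a_(n−1) + a_(n−2) + 2a_(n−3) for n ≥ 3; the numerator fixes a_0 = -1, a_1 = 3, a_2 = -7.
Iterating: -1, 3, -7, 15, -31, 63, -127, so a_6 = -127.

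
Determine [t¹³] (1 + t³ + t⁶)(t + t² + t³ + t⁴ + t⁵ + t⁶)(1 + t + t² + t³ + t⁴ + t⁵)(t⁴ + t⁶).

22

(1 + t³ + t⁶) has coefficients 1,0,0,1,0,0,1 for degrees 0…6.
(t + t² + t³ + t⁴ + t⁵ + t⁶) has coefficients 0,1,1,1,1,1,1,0,0,0,0,0,0,0 for degrees 0…13.
Multiplying by (1 + t + t² + t³ + t⁴ + t⁵) gives running coefficients 0,1,2,3,4,5,6,5,4,3,2,1,0,0 for degrees 0…13.
Finally multiplying by (t⁴ + t⁶), the product of all factors after the first has coefficients 0,0,0,0,0,1,2,4,6,8,10,10,10,8 for degrees 0…13.
[t¹³] = 1·8 + 1·10 + 1·4 = 22.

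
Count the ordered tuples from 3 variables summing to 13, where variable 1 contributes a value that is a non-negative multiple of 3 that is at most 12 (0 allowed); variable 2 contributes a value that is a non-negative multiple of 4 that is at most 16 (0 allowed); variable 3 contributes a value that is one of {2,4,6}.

The generating function for the choices is (1 + q³ + q⁶ + q⁹ + q¹²)·(1 + q⁴ + q⁸ + q¹² + q¹⁶)·(q² + q⁴ + q⁶); the count is [q¹³].
(1 + q³ + q⁶ + q⁹ + q¹²) has coefficients 1,0,0,1,0,0,1,0,0,1,0,0,1 for degrees 0…12.
(1 + q⁴ + q⁸ + q¹² + q¹⁶) has coefficients 1,0,0,0,1,0,0,0,1,0,0,0,1,0 for degrees 0…13.
Finally multiplying by (q² + q⁴ + q⁶), the product of all factors after the first has coefficients 0,0,1,0,1,0,2,0,1,0,2,0,1,0 for degrees 0…13.
[q¹³] = 1·0 + 1·2 + 1·0 + 1·1 + 1·0 = 3.

3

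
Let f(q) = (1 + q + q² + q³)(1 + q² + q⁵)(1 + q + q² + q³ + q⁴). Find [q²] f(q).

4

(1 + q + q² + q³) has coefficients 1,1,1 for degrees 0…2.
(1 + q² + q⁵) has coefficients 1,0,1 for degrees 0…2.
Finally multiplying by (1 + q + q² + q³ + q⁴), the product of all factors after the first has coefficients 1,1,2 for degrees 0…2.
[q²] = 1·2 + 1·1 + 1·1 = 4.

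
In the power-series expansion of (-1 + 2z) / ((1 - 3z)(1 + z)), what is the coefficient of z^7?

Partial fractions give a closed form: a_n = (-1/4)·3^n + (-3/4)·(-1)^n.
At n = 7: a_7 = -546.

-546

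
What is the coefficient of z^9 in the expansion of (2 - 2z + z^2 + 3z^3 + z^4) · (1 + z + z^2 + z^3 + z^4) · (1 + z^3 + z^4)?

(2 - 2z + z^2 + 3z^3 + z^4) has coefficients 2,-2,1,3,1 for degrees 0…4.
(1 + z + z^2 + z^3 + z^4) has coefficients 1,1,1,1,1,0,0,0,0,0 for degrees 0…9.
Finally multiplying by (1 + z^3 + z^4), the product of all factors after the first has coefficients 1,1,1,2,3,2,2,2,1,0 for degrees 0…9.
[z^9] = 2·0 − 2·1 + 1·2 + 3·2 + 1·2 = 8.

8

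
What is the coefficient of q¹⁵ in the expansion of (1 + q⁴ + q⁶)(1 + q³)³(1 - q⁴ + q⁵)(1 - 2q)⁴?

-252

(1 + q⁴ + q⁶) has coefficients 1,0,0,0,1,0,1 for degrees 0…6.
(1 + q³)³ has coefficients 1,0,0,3,0,0,3,0,0,1,0,0,0,0,0,0 for degrees 0…15.
Multiplying by (1 - q⁴ + q⁵) gives running coefficients 1,0,0,3,-1,1,3,-3,3,1,-3,3,0,-1,1,0 for degrees 0…15.
Finally multiplying by (1 - 2q)⁴, the product of all factors after the first has coefficients 1,-8,24,-29,-9,81,-125,77,51,-175,205,-93,-80,183,-135,16 for degrees 0…15.
[q¹⁵] = 1·16 + 1·(-93) + 1·(-175) = -252.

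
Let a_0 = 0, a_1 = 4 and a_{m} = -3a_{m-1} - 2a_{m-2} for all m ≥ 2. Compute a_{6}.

The ordinary generating function has denominator 1 + 3x + 2x^2.
Iterating the recurrence: a_0,…,a_{6} = 0, 4, -12, 28, -60, 124, -252.

-252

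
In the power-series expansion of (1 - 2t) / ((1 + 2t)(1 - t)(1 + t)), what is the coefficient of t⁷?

-340

Partial fractions give a closed form: a_n = (8/3)·(-2)^n + (-1/6)·1^n + (-3/2)·(-1)^n.
At n = 7: a_7 = -340.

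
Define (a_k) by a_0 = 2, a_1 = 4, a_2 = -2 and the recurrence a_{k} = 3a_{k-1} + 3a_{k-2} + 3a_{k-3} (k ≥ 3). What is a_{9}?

38772

The ordinary generating function has denominator 1 - 3y - 3y^2 - 3y^3.
Iterating the recurrence: a_0,…,a_{9} = 2, 4, -2, 12, 42, 156, 630, 2484, 9810, 38772.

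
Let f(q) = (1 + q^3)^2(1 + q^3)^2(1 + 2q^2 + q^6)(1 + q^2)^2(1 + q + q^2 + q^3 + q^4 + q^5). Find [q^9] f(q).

92

(1 + q^3)^2 has coefficients 1,0,0,2,0,0,1 for degrees 0…6.
(1 + q^3)^2 has coefficients 1,0,0,2,0,0,1,0,0,0 for degrees 0…9.
Multiplying by (1 + 2q^2 + q^6) gives running coefficients 1,0,2,2,0,4,2,0,2,2 for degrees 0…9.
Multiplying by (1 + q^2)^2 gives running coefficients 1,0,4,2,5,8,4,10,6,6 for degrees 0…9.
Finally multiplying by (1 + q + q^2 + q^3 + q^4 + q^5), the product of all factors after the first has coefficients 1,1,5,7,12,20,23,33,35,39 for degrees 0…9.
[q^9] = 1·39 + 2·23 + 1·7 = 92.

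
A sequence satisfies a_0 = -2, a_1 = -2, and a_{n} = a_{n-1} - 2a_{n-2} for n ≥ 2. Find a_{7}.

6

The ordinary generating function has denominator 1 - t + 2t^2.
Iterating the recurrence: a_0,…,a_{7} = -2, -2, 2, 6, 2, -10, -14, 6.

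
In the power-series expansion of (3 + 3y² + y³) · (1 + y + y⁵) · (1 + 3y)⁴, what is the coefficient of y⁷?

(3 + 3y² + y³) has coefficients 3,0,3,1 for degrees 0…3.
(1 + y + y⁵) has coefficients 1,1,0,0,0,1,0,0 for degrees 0…7.
Finally multiplying by (1 + 3y)⁴, the product of all factors after the first has coefficients 1,13,66,162,189,82,12,54 for degrees 0…7.
[y⁷] = 3·54 + 3·82 + 1·189 = 597.

597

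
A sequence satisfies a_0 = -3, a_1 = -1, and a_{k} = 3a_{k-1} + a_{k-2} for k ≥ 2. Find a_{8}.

The ordinary generating function has denominator 1 - 3q - q^2.
Iterating the recurrence: a_0,…,a_{8} = -3, -1, -6, -19, -63, -208, -687, -2269, -7494.

-7494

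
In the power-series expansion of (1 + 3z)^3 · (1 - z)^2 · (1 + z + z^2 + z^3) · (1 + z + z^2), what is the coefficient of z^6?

(1 + 3z)^3 has coefficients 1,9,27,27 for degrees 0…3.
(1 - z)^2 has coefficients 1,-2,1,0,0,0,0 for degrees 0…6.
Multiplying by (1 + z + z^2 + z^3) gives running coefficients 1,-1,0,0,-1,1,0 for degrees 0…6.
Finally multiplying by (1 + z + z^2), the product of all factors after the first has coefficients 1,0,0,-1,-1,0,0 for degrees 0…6.
[z^6] = 1·0 + 9·0 + 27·(-1) + 27·(-1) = -54.

-54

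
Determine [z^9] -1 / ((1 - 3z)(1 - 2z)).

Partial fractions give a closed form: a_n = (-3)·3^n + (2)·2^n.
At n = 9: a_9 = -58025.

-58025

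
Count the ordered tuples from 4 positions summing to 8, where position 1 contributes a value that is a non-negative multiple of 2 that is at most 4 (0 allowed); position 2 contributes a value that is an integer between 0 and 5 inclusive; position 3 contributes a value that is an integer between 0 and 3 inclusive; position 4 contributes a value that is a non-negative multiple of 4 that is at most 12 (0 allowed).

The generating function for the choices is (1 + q^2 + q^4)·(1 + q + q^2 + q^3 + q^4 + q^5)·(1 + q + q^2 + q^3)·(1 + q^4 + q^8 + q^12); the count is [q^8].
(1 + q^2 + q^4) has coefficients 1,0,1,0,1 for degrees 0…4.
(1 + q + q^2 + q^3 + q^4 + q^5) has coefficients 1,1,1,1,1,1,0,0,0 for degrees 0…8.
Multiplying by (1 + q + q^2 + q^3) gives running coefficients 1,2,3,4,4,4,3,2,1 for degrees 0…8.
Finally multiplying by (1 + q^4 + q^8 + q^12), the product of all factors after the first has coefficients 1,2,3,4,5,6,6,6,6 for degrees 0…8.
[q^8] = 1·6 + 1·6 + 1·5 = 17.

17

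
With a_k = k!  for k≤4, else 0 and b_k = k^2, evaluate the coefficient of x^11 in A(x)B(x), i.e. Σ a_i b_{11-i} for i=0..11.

1943

This is [x^11] in the product of the two ordinary generating functions.
Σ = 1·121 + 1·100 + 2·81 + 6·64 + 24·49 + 0·36 + 0·25 + 0·16 + 0·9 + 0·4 + 0·1 + 0·0 = 1943.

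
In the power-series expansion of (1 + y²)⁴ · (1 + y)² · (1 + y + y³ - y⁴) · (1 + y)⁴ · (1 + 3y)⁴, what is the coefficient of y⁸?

54850

(1 + y²)⁴ has coefficients 1,0,4,0,6,0,4,0,1 for degrees 0…8.
(1 + y)² has coefficients 1,2,1,0,0,0,0,0,0 for degrees 0…8.
Multiplying by (1 + y + y³ - y⁴) gives running coefficients 1,3,3,2,1,-1,-1,0,0 for degrees 0…8.
Multiplying by (1 + y)⁴ gives running coefficients 1,7,21,36,40,30,12,-4,-9 for degrees 0…8.
Finally multiplying by (1 + 3y)⁴, the product of all factors after the first has coefficients 1,19,159,774,2443,5289,8121,8996,7071 for degrees 0…8.
[y⁸] = 1·7071 + 4·8121 + 6·2443 + 4·159 + 1·1 = 54850.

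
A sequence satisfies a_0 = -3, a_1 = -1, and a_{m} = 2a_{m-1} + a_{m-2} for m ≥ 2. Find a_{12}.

The ordinary generating function has denominator 1 - 2t - t^2.
Iterating the recurrence: a_0,…,a_{12} = -3, -1, -5, -11, -27, -65, -157, -379, -915, -2209, -5333, -12875, -31083.

-31083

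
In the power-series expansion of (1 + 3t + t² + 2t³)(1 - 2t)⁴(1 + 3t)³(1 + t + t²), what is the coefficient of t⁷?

(1 + 3t + t² + 2t³) has coefficients 1,3,1,2 for degrees 0…3.
(1 - 2t)⁴ has coefficients 1,-8,24,-32,16,0,0,0 for degrees 0…7.
Multiplying by (1 + 3t)³ gives running coefficients 1,1,-21,-5,160,-72,-432,432 for degrees 0…7.
Finally multiplying by (1 + t + t²), the product of all factors after the first has coefficients 1,2,-19,-25,134,83,-344,-72 for degrees 0…7.
[t⁷] = 1·(-72) + 3·(-344) + 1·83 + 2·134 = -753.

-753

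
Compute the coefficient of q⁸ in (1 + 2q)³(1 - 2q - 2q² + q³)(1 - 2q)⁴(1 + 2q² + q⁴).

-90

(1 + 2q)³ has coefficients 1,6,12,8 for degrees 0…3.
(1 - 2q - 2q² + q³) has coefficients 1,-2,-2,1,0,0,0,0,0 for degrees 0…8.
Multiplying by (1 - 2q)⁴ gives running coefficients 1,-10,38,-63,24,56,-64,16,0 for degrees 0…8.
Finally multiplying by (1 + 2q² + q⁴), the product of all factors after the first has coefficients 1,-10,40,-83,101,-80,22,65,-104 for degrees 0…8.
[q⁸] = 1·(-104) + 6·65 + 12·22 + 8·(-80) = -90.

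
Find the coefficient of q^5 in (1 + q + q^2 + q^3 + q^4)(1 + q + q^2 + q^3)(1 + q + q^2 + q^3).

(1 + q + q^2 + q^3 + q^4) has coefficients 1,1,1,1,1 for degrees 0…4.
(1 + q + q^2 + q^3) has coefficients 1,1,1,1,0,0 for degrees 0…5.
Finally multiplying by (1 + q + q^2 + q^3), the product of all factors after the first has coefficients 1,2,3,4,3,2 for degrees 0…5.
[q^5] = 1·2 + 1·3 + 1·4 + 1·3 + 1·2 = 14.

14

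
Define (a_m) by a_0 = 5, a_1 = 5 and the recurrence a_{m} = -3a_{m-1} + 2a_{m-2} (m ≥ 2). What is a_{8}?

-13765

The ordinary generating function has denominator 1 + 3x - 2x^2.
Iterating the recurrence: a_0,…,a_{8} = 5, 5, -5, 25, -85, 305, -1085, 3865, -13765.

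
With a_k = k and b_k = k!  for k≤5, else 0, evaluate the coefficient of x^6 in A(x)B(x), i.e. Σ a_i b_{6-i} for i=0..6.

Write out a_i and b_{6-i} for i = 0,…,6 and sum the products.
Σ = 0·0 + 1·120 + 2·24 + 3·6 + 4·2 + 5·1 + 6·1 = 205.

205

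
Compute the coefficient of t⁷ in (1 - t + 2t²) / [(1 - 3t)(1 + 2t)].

1064

The denominator gives the recurrence a_n = a_(n−1) + 6a_(n−2) for n ≥ 3; the numerator fixes a_0 = 1, a_1 = 0, a_2 = 8.
Iterating: 1, 0, 8, 8, 56, 104, 440, 1064, so a_7 = 1064.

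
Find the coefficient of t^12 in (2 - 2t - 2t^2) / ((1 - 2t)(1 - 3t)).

1767374

The denominator gives the recurrence a_n = 5a_(n−1) − 6a_(n−2) for n ≥ 3; the numerator fixes a_0 = 2, a_1 = 8, a_2 = 26.
Iterating: 2, 8, 26, 82, 254, 778, 2366, 7162, 21614, 65098, 195806, 588442, 1767374, so a_12 = 1767374.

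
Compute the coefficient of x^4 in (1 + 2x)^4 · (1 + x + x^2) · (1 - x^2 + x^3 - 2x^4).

(1 + 2x)^4 has coefficients 1,8,24,32,16 for degrees 0…4.
(1 + x + x^2) has coefficients 1,1,1,0,0 for degrees 0…4.
Finally multiplying by (1 - x^2 + x^3 - 2x^4), the product of all factors after the first has coefficients 1,1,0,0,-2 for degrees 0…4.
[x^4] = 1·(-2) + 8·0 + 24·0 + 32·1 + 16·1 = 46.

46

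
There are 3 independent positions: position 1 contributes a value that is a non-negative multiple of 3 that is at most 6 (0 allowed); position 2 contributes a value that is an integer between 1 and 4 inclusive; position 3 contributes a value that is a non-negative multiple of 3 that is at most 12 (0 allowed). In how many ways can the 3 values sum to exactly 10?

6

The generating function for the choices is (1 + q³ + q⁶)·(q + q² + q³ + q⁴)·(1 + q³ + q⁶ + q⁹ + q¹²); the count is [q¹⁰].
(1 + q³ + q⁶) has coefficients 1,0,0,1,0,0,1 for degrees 0…6.
(q + q² + q³ + q⁴) has coefficients 0,1,1,1,1,0,0,0,0,0,0 for degrees 0…10.
Finally multiplying by (1 + q³ + q⁶ + q⁹ + q¹²), the product of all factors after the first has coefficients 0,1,1,1,2,1,1,2,1,1,2 for degrees 0…10.
[q¹⁰] = 1·2 + 1·2 + 1·2 = 6.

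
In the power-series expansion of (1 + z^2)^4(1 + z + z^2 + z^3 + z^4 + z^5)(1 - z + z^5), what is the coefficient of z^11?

(1 + z^2)^4 has coefficients 1,0,4,0,6,0,4,0,1 for degrees 0…8.
(1 + z + z^2 + z^3 + z^4 + z^5) has coefficients 1,1,1,1,1,1,0,0,0,0,0,0 for degrees 0…11.
Finally multiplying by (1 - z + z^5), the product of all factors after the first has coefficients 1,0,0,0,0,1,0,1,1,1,1,0 for degrees 0…11.
[z^11] = 1·0 + 4·1 + 6·1 + 4·1 + 1·0 = 14.

14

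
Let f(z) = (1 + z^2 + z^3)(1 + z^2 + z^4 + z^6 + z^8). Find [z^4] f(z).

(1 + z^2 + z^3) has coefficients 1,0,1,1 for degrees 0…3.
(1 + z^2 + z^4 + z^6 + z^8) has coefficients 1,0,1,0,1 for degrees 0…4.
[z^4] = 1·1 + 1·1 + 1·0 = 2.

2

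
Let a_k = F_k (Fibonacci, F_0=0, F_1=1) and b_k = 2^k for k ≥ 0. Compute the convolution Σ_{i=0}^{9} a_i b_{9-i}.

880

The convolution is the x^9 coefficient of A(x)B(x).
Σ = 0·512 + 1·256 + 1·128 + 2·64 + 3·32 + 5·16 + 8·8 + 13·4 + 21·2 + 34·1 = 880.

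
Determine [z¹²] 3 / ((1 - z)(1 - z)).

The denominator gives the recurrence a_n = 2a_(n−1) − a_(n−2) for n ≥ 2; the numerator fixes a_0 = 3, a_1 = 6.
Iterating: 3, 6, 9, 12, 15, 18, 21, 24, 27, 30, 33, 36, 39, so a_12 = 39.

39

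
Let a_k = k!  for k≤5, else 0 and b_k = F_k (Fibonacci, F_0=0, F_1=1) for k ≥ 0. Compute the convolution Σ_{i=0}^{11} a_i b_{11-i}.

This is [x^11] in the product of the two ordinary generating functions.
Σ = 1·89 + 1·55 + 2·34 + 6·21 + 24·13 + 120·8 + 0·5 + 0·3 + 0·2 + 0·1 + 0·1 + 0·0 = 1610.

1610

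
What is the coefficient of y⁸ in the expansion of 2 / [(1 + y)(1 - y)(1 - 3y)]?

14762

The denominator gives the recurrence a_n = 3a_(n−1) + a_(n−2) − 3a_(n−3) for n ≥ 3; the numerator fixes a_0 = 2, a_1 = 6, a_2 = 20.
Iterating: 2, 6, 20, 60, 182, 546, 1640, 4920, 14762, so a_8 = 14762.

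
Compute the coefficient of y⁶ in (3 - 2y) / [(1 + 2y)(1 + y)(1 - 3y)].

969

Partial fractions give a closed form: a_n = (16/5)·(-2)^n + (-5/4)·(-1)^n + (21/20)·3^n.
At n = 6: a_6 = 969.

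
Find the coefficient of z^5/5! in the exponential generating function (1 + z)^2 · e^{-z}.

The EGF product rule gives c_5 = Σ_{k_1+k_2=5} C(5; k_1,k_2) · ∏ g_i(k_i), where (1+z)^2 gives the falling factorial (2)_k; e^{-z} gives (-1)^k.
g_1(k) for k = 0…5: 1, 2, 2, 0, 0, 0.
g_2(k) for k = 0…5: 1, -1, 1, -1, 1, -1.
c_5 = Σ_k C(5,k)·g_1(k)·g_2(5−k) = 1·1·(-1) + 5·2·1 + 10·2·(-1) = −1 + 10 − 20 = -11.

-11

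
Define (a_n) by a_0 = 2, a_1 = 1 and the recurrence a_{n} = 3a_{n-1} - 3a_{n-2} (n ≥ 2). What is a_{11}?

The ordinary generating function has denominator 1 - 3x + 3x^2.
Iterating the recurrence: a_0,…,a_{11} = 2, 1, -3, -12, -27, -45, -54, -27, 81, 324, 729, 1215.

1215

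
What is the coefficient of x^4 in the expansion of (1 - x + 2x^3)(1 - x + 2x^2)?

(1 - x + 2x^3) has coefficients 1,-1,0,2 for degrees 0…3.
(1 - x + 2x^2) has coefficients 1,-1,2,0,0 for degrees 0…4.
[x^4] = 1·0 − 1·0 + 2·(-1) = -2.

-2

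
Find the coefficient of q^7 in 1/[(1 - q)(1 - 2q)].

255

The denominator gives the recurrence a_n = 3a_(n−1) − 2a_(n−2) for n ≥ 2; the numerator fixes a_0 = 1, a_1 = 3.
Iterating: 1, 3, 7, 15, 31, 63, 127, 255, so a_7 = 255.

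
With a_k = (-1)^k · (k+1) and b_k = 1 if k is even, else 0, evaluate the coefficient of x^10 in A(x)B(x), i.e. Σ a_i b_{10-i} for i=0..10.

36

This is [x^10] in the product of the two ordinary generating functions.
Σ = 1·1 − 2·0 + 3·1 − 4·0 + 5·1 − 6·0 + 7·1 − 8·0 + 9·1 − 10·0 + 11·1 = 36.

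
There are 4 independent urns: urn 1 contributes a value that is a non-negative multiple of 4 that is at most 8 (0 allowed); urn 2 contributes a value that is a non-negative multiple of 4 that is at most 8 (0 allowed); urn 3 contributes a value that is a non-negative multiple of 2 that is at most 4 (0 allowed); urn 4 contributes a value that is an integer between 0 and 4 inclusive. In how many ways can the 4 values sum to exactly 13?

The generating function for the choices is (1 + z^4 + z^8)·(1 + z^4 + z^8)·(1 + z^2 + z^4)·(1 + z + z^2 + z^3 + z^4); the count is [z^13].
(1 + z^4 + z^8) has coefficients 1,0,0,0,1,0,0,0,1 for degrees 0…8.
(1 + z^4 + z^8) has coefficients 1,0,0,0,1,0,0,0,1,0,0,0,0,0 for degrees 0…13.
Multiplying by (1 + z^2 + z^4) gives running coefficients 1,0,1,0,2,0,1,0,2,0,1,0,1,0 for degrees 0…13.
Finally multiplying by (1 + z + z^2 + z^3 + z^4), the product of all factors after the first has coefficients 1,1,2,2,4,3,4,3,5,3,4,3,4,2 for degrees 0…13.
[z^13] = 1·2 + 1·3 + 1·3 = 8.

8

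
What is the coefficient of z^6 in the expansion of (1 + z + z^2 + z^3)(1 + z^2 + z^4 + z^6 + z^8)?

(1 + z + z^2 + z^3) has coefficients 1,1,1,1 for degrees 0…3.
(1 + z^2 + z^4 + z^6 + z^8) has coefficients 1,0,1,0,1,0,1 for degrees 0…6.
[z^6] = 1·1 + 1·0 + 1·1 + 1·0 = 2.

2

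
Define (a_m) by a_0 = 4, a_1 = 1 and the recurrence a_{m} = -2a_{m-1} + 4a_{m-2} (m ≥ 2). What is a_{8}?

10624

The ordinary generating function has denominator 1 + 2x - 4x^2.
Iterating the recurrence: a_0,…,a_{8} = 4, 1, 14, -24, 104, -304, 1024, -3264, 10624.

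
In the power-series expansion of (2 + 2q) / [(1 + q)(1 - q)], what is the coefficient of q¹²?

Partial fractions give a closed form: a_n = (2)·1^n.
At n = 12: a_12 = 2.

2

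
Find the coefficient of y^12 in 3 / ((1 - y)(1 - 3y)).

Partial fractions give a closed form: a_n = (-3/2)·1^n + (9/2)·3^n.
At n = 12: a_12 = 2391483.

2391483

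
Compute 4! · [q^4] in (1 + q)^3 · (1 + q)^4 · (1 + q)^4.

The EGF product rule gives c_4 = Σ_{k_1+k_2+k_3=4} C(4; k_1,k_2,k_3) · ∏ g_i(k_i), where (1+q)^3 gives the falling factorial (3)_k; (1+q)^4 gives the falling factorial (4)_k; (1+q)^4 gives the falling factorial (4)_k.
g_1(k) for k = 0…4: 1, 3, 6, 6, 0.
g_2(k) for k = 0…4: 1, 4, 12, 24, 24.
g_3(k) for k = 0…4: 1, 4, 12, 24, 24.
First combine the last two factors: h(k) = Σ_j C(k,j)·g_2(j)·g_3(k−j) for k = 0…4: 1, 8, 56, 336, 1680.
c_4 = Σ_k C(4,k)·g_1(k)·h(4−k) = 1·1·1680 + 4·3·336 + 6·6·56 + 4·6·8 = 1680 + 4032 + 2016 + 192 = 7920.

7920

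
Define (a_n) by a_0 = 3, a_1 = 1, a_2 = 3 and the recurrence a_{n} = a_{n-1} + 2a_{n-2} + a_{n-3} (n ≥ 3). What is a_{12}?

The ordinary generating function has denominator 1 - y - 2y^2 - y^3.
Iterating the recurrence: a_0,…,a_{12} = 3, 1, 3, 8, 15, 34, 72, 155, 333, 715, 1536, 3299, 7086.

7086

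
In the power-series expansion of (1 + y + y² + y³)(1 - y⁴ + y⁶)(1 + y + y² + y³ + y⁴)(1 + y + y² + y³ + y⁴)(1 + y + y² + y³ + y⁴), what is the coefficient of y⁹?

33

(1 + y + y² + y³) has coefficients 1,1,1,1 for degrees 0…3.
(1 - y⁴ + y⁶) has coefficients 1,0,0,0,-1,0,1,0,0,0 for degrees 0…9.
Multiplying by (1 + y + y² + y³ + y⁴) gives running coefficients 1,1,1,1,0,-1,0,0,0,1 for degrees 0…9.
Multiplying by (1 + y + y² + y³ + y⁴) gives running coefficients 1,2,3,4,4,2,1,0,-1,0 for degrees 0…9.
Finally multiplying by (1 + y + y² + y³ + y⁴), the product of all factors after the first has coefficients 1,3,6,10,14,15,14,11,6,2 for degrees 0…9.
[y⁹] = 1·2 + 1·6 + 1·11 + 1·14 = 33.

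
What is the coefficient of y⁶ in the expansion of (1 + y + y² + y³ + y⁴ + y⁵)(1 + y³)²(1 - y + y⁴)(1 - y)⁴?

-5

(1 + y + y² + y³ + y⁴ + y⁵) has coefficients 1,1,1,1,1,1 for degrees 0…5.
(1 + y³)² has coefficients 1,0,0,2,0,0,1 for degrees 0…6.
Multiplying by (1 - y + y⁴) gives running coefficients 1,-1,0,2,-1,0,1 for degrees 0…6.
Finally multiplying by (1 - y)⁴, the product of all factors after the first has coefficients 1,-5,10,-8,-4,15,-13 for degrees 0…6.
[y⁶] = 1·(-13) + 1·15 + 1·(-4) + 1·(-8) + 1·10 + 1·(-5) = -5.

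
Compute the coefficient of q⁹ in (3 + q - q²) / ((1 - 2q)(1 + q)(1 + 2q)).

Partial fractions give a closed form: a_n = (13/12)·2^n + (-1/3)·(-1)^n + (9/4)·(-2)^n.
At n = 9: a_9 = -597.

-597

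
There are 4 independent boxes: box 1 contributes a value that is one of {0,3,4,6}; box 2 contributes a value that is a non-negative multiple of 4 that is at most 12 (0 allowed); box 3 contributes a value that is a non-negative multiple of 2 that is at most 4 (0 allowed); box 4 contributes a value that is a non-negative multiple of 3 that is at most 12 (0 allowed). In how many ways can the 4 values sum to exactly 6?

5

The generating function for the choices is (1 + t^3 + t^4 + t^6)·(1 + t^4 + t^8 + t^12)·(1 + t^2 + t^4)·(1 + t^3 + t^6 + t^9 + t^12); the count is [t^6].
(1 + t^3 + t^4 + t^6) has coefficients 1,0,0,1,1,0,1 for degrees 0…6.
(1 + t^4 + t^8 + t^12) has coefficients 1,0,0,0,1,0,0 for degrees 0…6.
Multiplying by (1 + t^2 + t^4) gives running coefficients 1,0,1,0,2,0,1 for degrees 0…6.
Finally multiplying by (1 + t^3 + t^6 + t^9 + t^12), the product of all factors after the first has coefficients 1,0,1,1,2,1,2 for degrees 0…6.
[t^6] = 1·2 + 1·1 + 1·1 + 1·1 = 5.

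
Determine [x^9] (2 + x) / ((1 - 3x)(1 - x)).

68889

Partial fractions give a closed form: a_n = (7/2)·3^n + (-3/2)·1^n.
At n = 9: a_9 = 68889.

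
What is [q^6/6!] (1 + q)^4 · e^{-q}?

The EGF product rule gives c_6 = Σ_{k_1+k_2=6} C(6; k_1,k_2) · ∏ g_i(k_i), where (1+q)^4 gives the falling factorial (4)_k; e^{-q} gives (-1)^k.
g_1(k) for k = 0…6: 1, 4, 12, 24, 24, 0, 0.
g_2(k) for k = 0…6: 1, -1, 1, -1, 1, -1, 1.
c_6 = Σ_k C(6,k)·g_1(k)·g_2(6−k) = 1·1·1 + 6·4·(-1) + 15·12·1 + 20·24·(-1) + 15·24·1 = 1 − 24 + 180 − 480 + 360 = 37.

37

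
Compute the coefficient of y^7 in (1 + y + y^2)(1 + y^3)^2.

1

(1 + y + y^2) has coefficients 1,1,1 for degrees 0…2.
(1 + y^3)^2 has coefficients 1,0,0,2,0,0,1,0 for degrees 0…7.
[y^7] = 1·0 + 1·1 + 1·0 = 1.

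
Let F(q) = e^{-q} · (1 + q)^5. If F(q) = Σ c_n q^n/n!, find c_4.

-19

The EGF product rule gives c_4 = Σ_{k_1+k_2=4} C(4; k_1,k_2) · ∏ g_i(k_i), where e^{-q} gives (-1)^k; (1+q)^5 gives the falling factorial (5)_k.
g_1(k) for k = 0…4: 1, -1, 1, -1, 1.
g_2(k) for k = 0…4: 1, 5, 20, 60, 120.
c_4 = Σ_k C(4,k)·g_1(k)·g_2(4−k) = 1·1·120 + 4·(-1)·60 + 6·1·20 + 4·(-1)·5 + 1·1·1 = 120 − 240 + 120 − 20 + 1 = -19.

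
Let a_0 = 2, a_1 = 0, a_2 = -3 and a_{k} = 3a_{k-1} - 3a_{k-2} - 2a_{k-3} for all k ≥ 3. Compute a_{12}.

The ordinary generating function has denominator 1 - 3q + 3q^2 + 2q^3.
Iterating the recurrence: a_0,…,a_{12} = 2, 0, -3, -13, -30, -45, -19, 138, 561, 1307, 1962, 843, -5971.

-5971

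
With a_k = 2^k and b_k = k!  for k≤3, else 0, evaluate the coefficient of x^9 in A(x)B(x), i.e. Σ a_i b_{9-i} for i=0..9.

1408

The convolution is the t^9 coefficient of A(t)B(t).
Σ = 1·0 + 2·0 + 4·0 + 8·0 + 16·0 + 32·0 + 64·6 + 128·2 + 256·1 + 512·1 = 1408.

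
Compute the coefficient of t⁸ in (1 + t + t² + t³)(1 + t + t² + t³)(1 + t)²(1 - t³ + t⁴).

3

(1 + t + t² + t³) has coefficients 1,1,1,1 for degrees 0…3.
(1 + t + t² + t³) has coefficients 1,1,1,1,0,0,0,0,0 for degrees 0…8.
Multiplying by (1 + t)² gives running coefficients 1,3,4,4,3,1,0,0,0 for degrees 0…8.
Finally multiplying by (1 - t³ + t⁴), the product of all factors after the first has coefficients 1,3,4,3,1,0,0,1,2 for degrees 0…8.
[t⁸] = 1·2 + 1·1 + 1·0 + 1·0 = 3.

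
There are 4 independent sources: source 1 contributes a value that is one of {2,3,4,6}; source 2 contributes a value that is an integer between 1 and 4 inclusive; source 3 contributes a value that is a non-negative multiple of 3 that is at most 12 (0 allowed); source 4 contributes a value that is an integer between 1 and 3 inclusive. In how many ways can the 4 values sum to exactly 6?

6

The generating function for the choices is (t² + t³ + t⁴ + t⁶)·(t + t² + t³ + t⁴)·(1 + t³ + t⁶ + t⁹ + t¹²)·(t + t² + t³); the count is [t⁶].
(t² + t³ + t⁴ + t⁶) has coefficients 0,0,1,1,1,0,1 for degrees 0…6.
(t + t² + t³ + t⁴) has coefficients 0,1,1,1,1,0,0 for degrees 0…6.
Multiplying by (1 + t³ + t⁶ + t⁹ + t¹²) gives running coefficients 0,1,1,1,2,1,1 for degrees 0…6.
Finally multiplying by (t + t² + t³), the product of all factors after the first has coefficients 0,0,1,2,3,4,4 for degrees 0…6.
[t⁶] = 1·3 + 1·2 + 1·1 + 1·0 = 6.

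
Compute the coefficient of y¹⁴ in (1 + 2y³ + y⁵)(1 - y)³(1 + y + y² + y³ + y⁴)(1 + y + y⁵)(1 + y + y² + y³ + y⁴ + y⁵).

(1 + 2y³ + y⁵) has coefficients 1,0,0,2,0,1 for degrees 0…5.
(1 - y)³ has coefficients 1,-3,3,-1,0,0,0,0,0,0,0,0,0,0,0 for degrees 0…14.
Multiplying by (1 + y + y² + y³ + y⁴) gives running coefficients 1,-2,1,0,0,-1,2,-1,0,0,0,0,0,0,0 for degrees 0…14.
Multiplying by (1 + y + y⁵) gives running coefficients 1,-1,-1,1,0,0,-1,2,-1,0,-1,2,-1,0,0 for degrees 0…14.
Finally multiplying by (1 + y + y² + y³ + y⁴ + y⁵), the product of all factors after the first has coefficients 1,0,-1,0,0,0,-2,1,1,0,-1,1,1,-1,0 for degrees 0…14.
[y¹⁴] = 1·0 + 2·1 + 1·0 = 2.

2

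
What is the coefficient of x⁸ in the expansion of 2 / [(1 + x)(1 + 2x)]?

The denominator gives the recurrence a_n = −3a_(n−1) − 2a_(n−2) for n ≥ 2; the numerator fixes a_0 = 2, a_1 = -6.
Iterating: 2, -6, 14, -30, 62, -126, 254, -510, 1022, so a_8 = 1022.

1022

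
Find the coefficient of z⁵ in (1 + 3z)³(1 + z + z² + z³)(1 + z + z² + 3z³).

292

(1 + 3z)³ has coefficients 1,9,27,27 for degrees 0…3.
(1 + z + z² + z³) has coefficients 1,1,1,1,0,0 for degrees 0…5.
Finally multiplying by (1 + z + z² + 3z³), the product of all factors after the first has coefficients 1,2,3,6,5,4 for degrees 0…5.
[z⁵] = 1·4 + 9·5 + 27·6 + 27·3 = 292.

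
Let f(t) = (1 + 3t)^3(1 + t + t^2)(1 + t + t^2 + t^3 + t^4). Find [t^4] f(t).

(1 + 3t)^3 has coefficients 1,9,27,27 for degrees 0…3.
(1 + t + t^2) has coefficients 1,1,1,0,0 for degrees 0…4.
Finally multiplying by (1 + t + t^2 + t^3 + t^4), the product of all factors after the first has coefficients 1,2,3,3,3 for degrees 0…4.
[t^4] = 1·3 + 9·3 + 27·3 + 27·2 = 165.

165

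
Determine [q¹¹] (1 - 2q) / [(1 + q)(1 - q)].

-2

The denominator gives the recurrence a_n = a_(n−2) for n ≥ 3; the numerator fixes a_0 = 1, a_1 = -2, a_2 = 1.
Iterating: 1, -2, 1, -2, 1, -2, 1, -2, 1, -2, 1, -2, so a_11 = -2.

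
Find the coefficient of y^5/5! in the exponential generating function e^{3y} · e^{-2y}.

1

The EGF product rule gives c_5 = Σ_{k_1+k_2=5} C(5; k_1,k_2) · ∏ g_i(k_i), where e^{3y} gives (3)^k; e^{-2y} gives (-2)^k.
g_1(k) for k = 0…5: 1, 3, 9, 27, 81, 243.
g_2(k) for k = 0…5: 1, -2, 4, -8, 16, -32.
c_5 = Σ_k C(5,k)·g_1(k)·g_2(5−k) = 1·1·(-32) + 5·3·16 + 10·9·(-8) + 10·27·4 + 5·81·(-2) + 1·243·1 = −32 + 240 − 720 + 1080 − 810 + 243 = 1.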